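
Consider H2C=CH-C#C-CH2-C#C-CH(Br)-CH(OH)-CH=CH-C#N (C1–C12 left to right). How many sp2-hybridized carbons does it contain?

C1: sp2 ✓
C2: sp2 ✓
C3: sp
C4: sp
C5: sp3
C6: sp
C7: sp
C8: sp3
C9: sp3
C10: sp2 ✓
C11: sp2 ✓
C12: sp
C1, C2, C10, C11 → 4 sp2 carbons.

4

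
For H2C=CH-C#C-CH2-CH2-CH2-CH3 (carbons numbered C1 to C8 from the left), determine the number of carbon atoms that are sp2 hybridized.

2

C1: sp2 ✓
C2: sp2 ✓
C3: sp
C4: sp
C5: sp3
C6: sp3
C7: sp3
C8: sp3
C1, C2 → 2 sp2 carbons.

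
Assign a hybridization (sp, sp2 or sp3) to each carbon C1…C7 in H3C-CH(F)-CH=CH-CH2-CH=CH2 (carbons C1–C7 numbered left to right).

C1 sp3, C2 sp3, C3 sp2, C4 sp2, C5 sp3, C6 sp2, C7 sp2

C1 carries 4 σ bonds, giving a steric number of 4, so it is sp3.
C2 has 4 σ bonds: steric number 4 → sp3.
C3: 3 σ bonds, plus one π bond — 3 electron domains, sp2.
C4 carries 3 σ bonds, plus one π bond, giving a steric number of 3, so it is sp2.
C5: 4 σ bonds; 4 regions of electron density → sp3.
C6: 3 σ bonds, plus one π bond — 3 electron domains, sp2.
C7: 3 σ bonds, plus one π bond; 3 regions of electron density → sp2.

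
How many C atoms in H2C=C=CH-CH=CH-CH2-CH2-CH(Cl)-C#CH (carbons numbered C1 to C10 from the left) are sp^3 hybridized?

C1: sp2
C2: sp
C3: sp2
C4: sp2
C5: sp2
C6: sp3 ✓
C7: sp3 ✓
C8: sp3 ✓
C9: sp
C10: sp
C6, C7, C8 → 3 sp3 carbons.

3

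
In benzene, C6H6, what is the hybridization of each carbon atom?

Every ring carbon has three σ bonds and contributes one p electron to the aromatic π system.

sp²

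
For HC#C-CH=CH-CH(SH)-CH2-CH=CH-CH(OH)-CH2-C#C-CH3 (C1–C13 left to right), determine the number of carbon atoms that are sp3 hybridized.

C1: sp
C2: sp
C3: sp2
C4: sp2
C5: sp3 ✓
C6: sp3 ✓
C7: sp2
C8: sp2
C9: sp3 ✓
C10: sp3 ✓
C11: sp
C12: sp
C13: sp3 ✓
C5, C6, C9, C10, C13 → 5 sp3 carbons.

5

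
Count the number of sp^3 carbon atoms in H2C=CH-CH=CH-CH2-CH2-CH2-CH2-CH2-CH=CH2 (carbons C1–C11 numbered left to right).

5

C1: sp2
C2: sp2
C3: sp2
C4: sp2
C5: sp3 ✓
C6: sp3 ✓
C7: sp3 ✓
C8: sp3 ✓
C9: sp3 ✓
C10: sp2
C11: sp2
C5, C6, C7, C8, C9 → 5 sp3 carbons.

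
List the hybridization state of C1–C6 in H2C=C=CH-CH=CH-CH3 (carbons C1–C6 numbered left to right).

C1 carries 3 σ bonds, plus one π bond, giving a steric number of 3, so it is sp2.
C2 is sp: 2 σ bonds, plus two π bonds, 2 electron-density regions.
C3: 3 σ bonds, plus one π bond — 3 electron domains, sp2.
C4 — 3 σ bonds, plus one π bond. Steric number 3, so sp2.
C5 is sp2: 3 σ bonds, plus one π bond, 3 electron-density regions.
C6 carries 4 σ bonds, giving a steric number of 4, so it is sp3.

C1 sp2, C2 sp, C3 sp2, C4 sp2, C5 sp2, C6 sp3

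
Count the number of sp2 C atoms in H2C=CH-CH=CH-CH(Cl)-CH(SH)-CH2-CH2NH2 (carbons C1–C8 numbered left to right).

4

C1: sp2 ✓
C2: sp2 ✓
C3: sp2 ✓
C4: sp2 ✓
C5: sp3
C6: sp3
C7: sp3
C8: sp3
C1, C2, C3, C4 → 4 sp2 carbons.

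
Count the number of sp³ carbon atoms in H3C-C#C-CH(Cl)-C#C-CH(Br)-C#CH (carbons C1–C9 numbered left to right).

C1: sp3 ✓
C2: sp
C3: sp
C4: sp3 ✓
C5: sp
C6: sp
C7: sp3 ✓
C8: sp
C9: sp
C1, C4, C7 → 3 sp3 carbons.

3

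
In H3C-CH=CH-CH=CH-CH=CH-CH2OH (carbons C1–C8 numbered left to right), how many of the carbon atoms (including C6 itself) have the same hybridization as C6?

6

C6 is sp2 (one π bond).
C1: sp3
C2: sp2 ✓
C3: sp2 ✓
C4: sp2 ✓
C5: sp2 ✓
C6: sp2 ✓
C7: sp2 ✓
C8: sp3
6 carbons are sp2.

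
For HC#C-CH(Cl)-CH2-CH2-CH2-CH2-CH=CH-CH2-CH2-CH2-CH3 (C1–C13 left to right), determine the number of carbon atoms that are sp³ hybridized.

C1: sp
C2: sp
C3: sp3 ✓
C4: sp3 ✓
C5: sp3 ✓
C6: sp3 ✓
C7: sp3 ✓
C8: sp2
C9: sp2
C10: sp3 ✓
C11: sp3 ✓
C12: sp3 ✓
C13: sp3 ✓
C3, C4, C5, C6, C7, C10, C11, C12, C13 → 9 sp3 carbons.

9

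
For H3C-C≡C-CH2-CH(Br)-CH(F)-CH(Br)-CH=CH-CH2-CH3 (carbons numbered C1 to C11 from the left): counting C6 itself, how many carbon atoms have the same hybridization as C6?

C6 is sp3 (only σ bonds).
C1: sp3 ✓
C2: sp
C3: sp
C4: sp3 ✓
C5: sp3 ✓
C6: sp3 ✓
C7: sp3 ✓
C8: sp2
C9: sp2
C10: sp3 ✓
C11: sp3 ✓
7 carbons are sp3.

7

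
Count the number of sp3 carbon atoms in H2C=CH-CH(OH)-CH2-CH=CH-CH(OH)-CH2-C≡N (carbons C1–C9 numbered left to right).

4

C1: sp2
C2: sp2
C3: sp3 ✓
C4: sp3 ✓
C5: sp2
C6: sp2
C7: sp3 ✓
C8: sp3 ✓
C9: sp
C3, C4, C7, C8 → 4 sp3 carbons.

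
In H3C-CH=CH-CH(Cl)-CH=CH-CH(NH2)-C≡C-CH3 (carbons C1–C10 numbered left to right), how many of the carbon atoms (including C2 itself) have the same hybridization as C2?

4

C2 is sp2 (one π bond).
C1: sp3
C2: sp2 ✓
C3: sp2 ✓
C4: sp3
C5: sp2 ✓
C6: sp2 ✓
C7: sp3
C8: sp
C9: sp
C10: sp3
4 carbons are sp2.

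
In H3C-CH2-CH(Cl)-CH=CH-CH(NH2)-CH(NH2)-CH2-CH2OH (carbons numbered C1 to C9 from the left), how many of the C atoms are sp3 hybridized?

C1: sp3 ✓
C2: sp3 ✓
C3: sp3 ✓
C4: sp2
C5: sp2
C6: sp3 ✓
C7: sp3 ✓
C8: sp3 ✓
C9: sp3 ✓
C1, C2, C3, C6, C7, C8, C9 → 7 sp3 carbons.

7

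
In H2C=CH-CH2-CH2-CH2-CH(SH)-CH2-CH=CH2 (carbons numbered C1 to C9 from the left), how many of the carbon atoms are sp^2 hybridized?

C1: sp2 ✓
C2: sp2 ✓
C3: sp3
C4: sp3
C5: sp3
C6: sp3
C7: sp3
C8: sp2 ✓
C9: sp2 ✓
C1, C2, C8, C9 → 4 sp2 carbons.

4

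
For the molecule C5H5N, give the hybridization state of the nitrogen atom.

sp²

N has two σ bonds and one lone pair in the ring plane (steric number 3 → sp2); its p orbital contributes one electron to the aromatic π system via the C=N double bond.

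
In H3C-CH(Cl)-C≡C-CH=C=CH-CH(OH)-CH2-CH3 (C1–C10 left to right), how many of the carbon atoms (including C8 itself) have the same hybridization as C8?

5

C8 is sp3 (only σ bonds).
C1: sp3 ✓
C2: sp3 ✓
C3: sp
C4: sp
C5: sp2
C6: sp
C7: sp2
C8: sp3 ✓
C9: sp3 ✓
C10: sp3 ✓
5 carbons are sp3.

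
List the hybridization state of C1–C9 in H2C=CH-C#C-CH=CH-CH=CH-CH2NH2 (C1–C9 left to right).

C1 carries 3 σ bonds, plus one π bond, giving a steric number of 3, so it is sp2.
C2 (3 σ bonds, plus one π bond) has steric number 3: sp2.
C3 has 2 σ bonds, plus two π bonds: steric number 2 → sp.
C4 (2 σ bonds, plus two π bonds) has steric number 2: sp.
C5 (3 σ bonds, plus one π bond) has steric number 3: sp2.
C6 — 3 σ bonds, plus one π bond. Steric number 3, so sp2.
C7 is sp2: 3 σ bonds, plus one π bond, 3 electron-density regions.
C8: 3 σ bonds, plus one π bond; 3 regions of electron density → sp2.
C9: 4 σ bonds — 4 electron domains, sp3.

C1 sp2, C2 sp2, C3 sp, C4 sp, C5 sp2, C6 sp2, C7 sp2, C8 sp2, C9 sp3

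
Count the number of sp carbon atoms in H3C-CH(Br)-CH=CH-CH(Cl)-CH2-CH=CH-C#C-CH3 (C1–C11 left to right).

2

C1: sp3
C2: sp3
C3: sp2
C4: sp2
C5: sp3
C6: sp3
C7: sp2
C8: sp2
C9: sp ✓
C10: sp ✓
C11: sp3
C9, C10 → 2 sp carbons.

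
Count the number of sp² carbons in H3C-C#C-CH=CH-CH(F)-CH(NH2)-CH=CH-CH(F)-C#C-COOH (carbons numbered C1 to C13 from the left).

C1: sp3
C2: sp
C3: sp
C4: sp2 ✓
C5: sp2 ✓
C6: sp3
C7: sp3
C8: sp2 ✓
C9: sp2 ✓
C10: sp3
C11: sp
C12: sp
C13: sp2 ✓
C4, C5, C8, C9, C13 → 5 sp2 carbons.

5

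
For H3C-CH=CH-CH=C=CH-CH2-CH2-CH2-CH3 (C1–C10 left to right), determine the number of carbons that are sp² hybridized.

4

C1: sp3
C2: sp2 ✓
C3: sp2 ✓
C4: sp2 ✓
C5: sp
C6: sp2 ✓
C7: sp3
C8: sp3
C9: sp3
C10: sp3
C2, C3, C4, C6 → 4 sp2 carbons.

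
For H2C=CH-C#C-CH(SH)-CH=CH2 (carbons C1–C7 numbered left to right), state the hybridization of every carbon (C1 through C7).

C1 sp2, C2 sp2, C3 sp, C4 sp, C5 sp3, C6 sp2, C7 sp2

C1 is sp2: 3 σ bonds, plus one π bond, 3 electron-density regions.
C2 has 3 σ bonds, plus one π bond: steric number 3 → sp2.
C3 (2 σ bonds, plus two π bonds) has steric number 2: sp.
C4 — 2 σ bonds, plus two π bonds. Steric number 2, so sp.
C5 carries 4 σ bonds, giving a steric number of 4, so it is sp3.
C6 (3 σ bonds, plus one π bond) has steric number 3: sp2.
C7 carries 3 σ bonds, plus one π bond, giving a steric number of 3, so it is sp2.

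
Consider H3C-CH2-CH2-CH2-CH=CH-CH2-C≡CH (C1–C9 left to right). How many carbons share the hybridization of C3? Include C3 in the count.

C3 is sp3 (only σ bonds).
C1: sp3 ✓
C2: sp3 ✓
C3: sp3 ✓
C4: sp3 ✓
C5: sp2
C6: sp2
C7: sp3 ✓
C8: sp
C9: sp
5 carbons are sp3.

5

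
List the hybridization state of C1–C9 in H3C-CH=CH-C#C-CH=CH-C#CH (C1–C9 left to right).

C1 sp3, C2 sp2, C3 sp2, C4 sp, C5 sp, C6 sp2, C7 sp2, C8 sp, C9 sp

C1 (4 σ bonds) has steric number 4: sp3.
C2: 3 σ bonds, plus one π bond; 3 regions of electron density → sp2.
C3 is sp2: 3 σ bonds, plus one π bond, 3 electron-density regions.
C4 is sp: 2 σ bonds, plus two π bonds, 2 electron-density regions.
C5 carries 2 σ bonds, plus two π bonds, giving a steric number of 2, so it is sp.
C6 (3 σ bonds, plus one π bond) has steric number 3: sp2.
C7 carries 3 σ bonds, plus one π bond, giving a steric number of 3, so it is sp2.
C8: 2 σ bonds, plus two π bonds — 2 electron domains, sp.
C9 has 2 σ bonds, plus two π bonds: steric number 2 → sp.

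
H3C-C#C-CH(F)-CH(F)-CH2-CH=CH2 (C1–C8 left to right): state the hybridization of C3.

sp

C3 carries 2 σ bonds, plus two π bonds, giving a steric number of 2, so it is sp.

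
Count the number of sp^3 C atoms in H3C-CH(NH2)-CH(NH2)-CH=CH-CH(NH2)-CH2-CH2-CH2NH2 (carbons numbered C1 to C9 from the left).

C1: sp3 ✓
C2: sp3 ✓
C3: sp3 ✓
C4: sp2
C5: sp2
C6: sp3 ✓
C7: sp3 ✓
C8: sp3 ✓
C9: sp3 ✓
C1, C2, C3, C6, C7, C8, C9 → 7 sp3 carbons.

7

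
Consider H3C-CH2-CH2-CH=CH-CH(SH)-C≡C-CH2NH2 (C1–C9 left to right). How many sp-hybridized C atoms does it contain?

2

C1: sp3
C2: sp3
C3: sp3
C4: sp2
C5: sp2
C6: sp3
C7: sp ✓
C8: sp ✓
C9: sp3
C7, C8 → 2 sp carbons.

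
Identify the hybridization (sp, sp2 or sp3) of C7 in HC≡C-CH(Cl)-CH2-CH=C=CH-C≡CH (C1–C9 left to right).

C7 has 3 σ bonds, plus one π bond: steric number 3 → sp2.

sp2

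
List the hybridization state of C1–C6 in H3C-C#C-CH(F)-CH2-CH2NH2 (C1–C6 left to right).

C1 sp3, C2 sp, C3 sp, C4 sp3, C5 sp3, C6 sp3

C1: 4 σ bonds; 4 regions of electron density → sp3.
C2 has 2 σ bonds, plus two π bonds: steric number 2 → sp.
C3 carries 2 σ bonds, plus two π bonds, giving a steric number of 2, so it is sp.
C4 has 4 σ bonds: steric number 4 → sp3.
C5: 4 σ bonds; 4 regions of electron density → sp3.
C6: 4 σ bonds — 4 electron domains, sp3.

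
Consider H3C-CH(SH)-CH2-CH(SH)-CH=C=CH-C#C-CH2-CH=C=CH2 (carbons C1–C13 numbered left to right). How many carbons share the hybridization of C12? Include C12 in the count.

C12 is sp (two π bonds).
C1: sp3
C2: sp3
C3: sp3
C4: sp3
C5: sp2
C6: sp ✓
C7: sp2
C8: sp ✓
C9: sp ✓
C10: sp3
C11: sp2
C12: sp ✓
C13: sp2
4 carbons are sp.

4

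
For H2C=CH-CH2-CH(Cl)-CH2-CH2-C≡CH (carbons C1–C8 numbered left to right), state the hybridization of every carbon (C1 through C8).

C1: 3 σ bonds, plus one π bond; 3 regions of electron density → sp2.
C2 (3 σ bonds, plus one π bond) has steric number 3: sp2.
C3 is sp3: 4 σ bonds, 4 electron-density regions.
C4: 4 σ bonds; 4 regions of electron density → sp3.
C5 (4 σ bonds) has steric number 4: sp3.
C6: 4 σ bonds — 4 electron domains, sp3.
C7 (2 σ bonds, plus two π bonds) has steric number 2: sp.
C8 has 2 σ bonds, plus two π bonds: steric number 2 → sp.

C1 sp2, C2 sp2, C3 sp3, C4 sp3, C5 sp3, C6 sp3, C7 sp, C8 sp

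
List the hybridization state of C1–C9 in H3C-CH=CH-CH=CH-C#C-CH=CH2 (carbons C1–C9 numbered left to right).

C1 sp3, C2 sp2, C3 sp2, C4 sp2, C5 sp2, C6 sp, C7 sp, C8 sp2, C9 sp2

C1 (4 σ bonds) has steric number 4: sp3.
C2 is sp2: 3 σ bonds, plus one π bond, 3 electron-density regions.
C3 has 3 σ bonds, plus one π bond: steric number 3 → sp2.
C4 has 3 σ bonds, plus one π bond: steric number 3 → sp2.
C5: 3 σ bonds, plus one π bond; 3 regions of electron density → sp2.
C6: 2 σ bonds, plus two π bonds; 2 regions of electron density → sp.
C7: 2 σ bonds, plus two π bonds; 2 regions of electron density → sp.
C8 (3 σ bonds, plus one π bond) has steric number 3: sp2.
C9 — 3 σ bonds, plus one π bond. Steric number 3, so sp2.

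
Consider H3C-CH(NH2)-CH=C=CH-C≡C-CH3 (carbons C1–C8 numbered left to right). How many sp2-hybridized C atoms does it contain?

2

C1: sp3
C2: sp3
C3: sp2 ✓
C4: sp
C5: sp2 ✓
C6: sp
C7: sp
C8: sp3
C3, C5 → 2 sp2 carbons.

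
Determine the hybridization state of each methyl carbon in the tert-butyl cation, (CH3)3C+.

Each methyl carbon: 4 σ bonds; 4 regions of electron density → sp3.

sp³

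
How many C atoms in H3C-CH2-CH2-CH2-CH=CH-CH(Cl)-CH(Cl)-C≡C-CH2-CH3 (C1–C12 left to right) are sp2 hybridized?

C1: sp3
C2: sp3
C3: sp3
C4: sp3
C5: sp2 ✓
C6: sp2 ✓
C7: sp3
C8: sp3
C9: sp
C10: sp
C11: sp3
C12: sp3
C5, C6 → 2 sp2 carbons.

2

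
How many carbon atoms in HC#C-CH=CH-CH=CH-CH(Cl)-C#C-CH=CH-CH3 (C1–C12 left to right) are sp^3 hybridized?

2

C1: sp
C2: sp
C3: sp2
C4: sp2
C5: sp2
C6: sp2
C7: sp3 ✓
C8: sp
C9: sp
C10: sp2
C11: sp2
C12: sp3 ✓
C7, C12 → 2 sp3 carbons.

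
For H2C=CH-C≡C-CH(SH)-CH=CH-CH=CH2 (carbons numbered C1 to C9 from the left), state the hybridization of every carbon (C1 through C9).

C1 (3 σ bonds, plus one π bond) has steric number 3: sp2.
C2 carries 3 σ bonds, plus one π bond, giving a steric number of 3, so it is sp2.
C3 has 2 σ bonds, plus two π bonds: steric number 2 → sp.
C4 — 2 σ bonds, plus two π bonds. Steric number 2, so sp.
C5 — 4 σ bonds. Steric number 4, so sp3.
C6: 3 σ bonds, plus one π bond — 3 electron domains, sp2.
C7: 3 σ bonds, plus one π bond — 3 electron domains, sp2.
C8 (3 σ bonds, plus one π bond) has steric number 3: sp2.
C9 has 3 σ bonds, plus one π bond: steric number 3 → sp2.

C1 sp2, C2 sp2, C3 sp, C4 sp, C5 sp3, C6 sp2, C7 sp2, C8 sp2, C9 sp2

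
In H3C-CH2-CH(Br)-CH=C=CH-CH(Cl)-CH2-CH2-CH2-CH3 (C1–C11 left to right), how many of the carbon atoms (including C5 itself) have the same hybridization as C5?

1

C5 is sp (two π bonds).
C1: sp3
C2: sp3
C3: sp3
C4: sp2
C5: sp ✓
C6: sp2
C7: sp3
C8: sp3
C9: sp3
C10: sp3
C11: sp3
1 carbon is sp.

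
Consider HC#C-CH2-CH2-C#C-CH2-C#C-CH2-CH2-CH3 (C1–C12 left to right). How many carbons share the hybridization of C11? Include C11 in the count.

6

C11 is sp3 (only σ bonds).
C1: sp
C2: sp
C3: sp3 ✓
C4: sp3 ✓
C5: sp
C6: sp
C7: sp3 ✓
C8: sp
C9: sp
C10: sp3 ✓
C11: sp3 ✓
C12: sp3 ✓
6 carbons are sp3.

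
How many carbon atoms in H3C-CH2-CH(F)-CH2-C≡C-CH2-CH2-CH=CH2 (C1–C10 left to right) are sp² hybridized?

C1: sp3
C2: sp3
C3: sp3
C4: sp3
C5: sp
C6: sp
C7: sp3
C8: sp3
C9: sp2 ✓
C10: sp2 ✓
C9, C10 → 2 sp2 carbons.

2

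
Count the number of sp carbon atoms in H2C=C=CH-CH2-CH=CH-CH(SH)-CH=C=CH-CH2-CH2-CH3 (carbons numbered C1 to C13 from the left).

C1: sp2
C2: sp ✓
C3: sp2
C4: sp3
C5: sp2
C6: sp2
C7: sp3
C8: sp2
C9: sp ✓
C10: sp2
C11: sp3
C12: sp3
C13: sp3
C2, C9 → 2 sp carbons.

2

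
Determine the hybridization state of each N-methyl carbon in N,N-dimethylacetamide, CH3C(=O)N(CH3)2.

sp3

Each N-methyl carbon: 4 σ bonds; 4 regions of electron density → sp3.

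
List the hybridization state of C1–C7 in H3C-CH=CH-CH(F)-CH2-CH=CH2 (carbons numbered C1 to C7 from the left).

C1: 4 σ bonds — 4 electron domains, sp3.
C2 is sp2: 3 σ bonds, plus one π bond, 3 electron-density regions.
C3: 3 σ bonds, plus one π bond; 3 regions of electron density → sp2.
C4 — 4 σ bonds. Steric number 4, so sp3.
C5 (4 σ bonds) has steric number 4: sp3.
C6: 3 σ bonds, plus one π bond; 3 regions of electron density → sp2.
C7: 3 σ bonds, plus one π bond; 3 regions of electron density → sp2.

C1 sp3, C2 sp2, C3 sp2, C4 sp3, C5 sp3, C6 sp2, C7 sp2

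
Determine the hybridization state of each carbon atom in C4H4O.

Each carbon atom has 3 σ bonds, plus one π bond: steric number 3 → sp2.

sp^2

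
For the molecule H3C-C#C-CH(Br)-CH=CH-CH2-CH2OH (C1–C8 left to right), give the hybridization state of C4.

C4: 4 σ bonds; 4 regions of electron density → sp3.

sp³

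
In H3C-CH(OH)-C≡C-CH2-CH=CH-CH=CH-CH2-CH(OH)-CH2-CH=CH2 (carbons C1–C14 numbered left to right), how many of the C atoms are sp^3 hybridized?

6

C1: sp3 ✓
C2: sp3 ✓
C3: sp
C4: sp
C5: sp3 ✓
C6: sp2
C7: sp2
C8: sp2
C9: sp2
C10: sp3 ✓
C11: sp3 ✓
C12: sp3 ✓
C13: sp2
C14: sp2
C1, C2, C5, C10, C11, C12 → 6 sp3 carbons.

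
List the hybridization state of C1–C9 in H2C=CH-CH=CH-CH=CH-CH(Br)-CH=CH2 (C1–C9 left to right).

C1 sp2, C2 sp2, C3 sp2, C4 sp2, C5 sp2, C6 sp2, C7 sp3, C8 sp2, C9 sp2

C1 has 3 σ bonds, plus one π bond: steric number 3 → sp2.
C2 — 3 σ bonds, plus one π bond. Steric number 3, so sp2.
C3 (3 σ bonds, plus one π bond) has steric number 3: sp2.
C4 carries 3 σ bonds, plus one π bond, giving a steric number of 3, so it is sp2.
C5 (3 σ bonds, plus one π bond) has steric number 3: sp2.
C6 — 3 σ bonds, plus one π bond. Steric number 3, so sp2.
C7 (4 σ bonds) has steric number 4: sp3.
C8 — 3 σ bonds, plus one π bond. Steric number 3, so sp2.
C9 has 3 σ bonds, plus one π bond: steric number 3 → sp2.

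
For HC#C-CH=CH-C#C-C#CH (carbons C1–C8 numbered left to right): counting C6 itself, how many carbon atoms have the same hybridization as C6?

C6 is sp (two π bonds).
C1: sp ✓
C2: sp ✓
C3: sp2
C4: sp2
C5: sp ✓
C6: sp ✓
C7: sp ✓
C8: sp ✓
6 carbons are sp.

6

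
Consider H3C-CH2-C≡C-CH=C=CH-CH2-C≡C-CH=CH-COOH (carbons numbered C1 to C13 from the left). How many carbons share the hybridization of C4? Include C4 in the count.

C4 is sp (two π bonds).
C1: sp3
C2: sp3
C3: sp ✓
C4: sp ✓
C5: sp2
C6: sp ✓
C7: sp2
C8: sp3
C9: sp ✓
C10: sp ✓
C11: sp2
C12: sp2
C13: sp2
5 carbons are sp.

5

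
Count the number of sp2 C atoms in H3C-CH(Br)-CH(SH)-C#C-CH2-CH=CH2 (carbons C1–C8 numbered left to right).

2

C1: sp3
C2: sp3
C3: sp3
C4: sp
C5: sp
C6: sp3
C7: sp2 ✓
C8: sp2 ✓
C7, C8 → 2 sp2 carbons.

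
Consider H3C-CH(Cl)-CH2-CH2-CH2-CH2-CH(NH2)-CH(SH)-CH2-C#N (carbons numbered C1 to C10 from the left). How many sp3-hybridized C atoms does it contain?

C1: sp3 ✓
C2: sp3 ✓
C3: sp3 ✓
C4: sp3 ✓
C5: sp3 ✓
C6: sp3 ✓
C7: sp3 ✓
C8: sp3 ✓
C9: sp3 ✓
C10: sp
C1, C2, C3, C4, C5, C6, C7, C8, C9 → 9 sp3 carbons.

9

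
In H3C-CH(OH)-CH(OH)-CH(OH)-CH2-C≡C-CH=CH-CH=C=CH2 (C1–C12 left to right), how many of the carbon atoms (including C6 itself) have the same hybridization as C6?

C6 is sp (two π bonds).
C1: sp3
C2: sp3
C3: sp3
C4: sp3
C5: sp3
C6: sp ✓
C7: sp ✓
C8: sp2
C9: sp2
C10: sp2
C11: sp ✓
C12: sp2
3 carbons are sp.

3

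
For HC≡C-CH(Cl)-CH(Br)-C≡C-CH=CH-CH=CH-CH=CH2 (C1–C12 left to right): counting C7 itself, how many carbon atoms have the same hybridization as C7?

6

C7 is sp2 (one π bond).
C1: sp
C2: sp
C3: sp3
C4: sp3
C5: sp
C6: sp
C7: sp2 ✓
C8: sp2 ✓
C9: sp2 ✓
C10: sp2 ✓
C11: sp2 ✓
C12: sp2 ✓
6 carbons are sp2.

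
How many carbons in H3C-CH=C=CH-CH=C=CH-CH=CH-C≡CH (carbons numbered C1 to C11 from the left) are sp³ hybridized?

1

C1: sp3 ✓
C2: sp2
C3: sp
C4: sp2
C5: sp2
C6: sp
C7: sp2
C8: sp2
C9: sp2
C10: sp
C11: sp
C1 → 1 sp3 carbon.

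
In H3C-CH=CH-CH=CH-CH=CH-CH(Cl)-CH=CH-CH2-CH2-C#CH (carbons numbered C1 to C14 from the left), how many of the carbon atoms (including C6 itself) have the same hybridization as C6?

8

C6 is sp2 (one π bond).
C1: sp3
C2: sp2 ✓
C3: sp2 ✓
C4: sp2 ✓
C5: sp2 ✓
C6: sp2 ✓
C7: sp2 ✓
C8: sp3
C9: sp2 ✓
C10: sp2 ✓
C11: sp3
C12: sp3
C13: sp
C14: sp
8 carbons are sp2.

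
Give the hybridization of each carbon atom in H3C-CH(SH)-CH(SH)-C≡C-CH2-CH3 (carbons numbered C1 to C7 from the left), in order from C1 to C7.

C1: 4 σ bonds — 4 electron domains, sp3.
C2 — 4 σ bonds. Steric number 4, so sp3.
C3 has 4 σ bonds: steric number 4 → sp3.
C4: 2 σ bonds, plus two π bonds — 2 electron domains, sp.
C5 — 2 σ bonds, plus two π bonds. Steric number 2, so sp.
C6 is sp3: 4 σ bonds, 4 electron-density regions.
C7 — 4 σ bonds. Steric number 4, so sp3.

C1 sp3, C2 sp3, C3 sp3, C4 sp, C5 sp, C6 sp3, C7 sp3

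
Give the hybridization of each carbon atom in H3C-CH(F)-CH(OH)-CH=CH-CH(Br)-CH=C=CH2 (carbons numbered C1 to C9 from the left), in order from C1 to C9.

C1 has 4 σ bonds: steric number 4 → sp3.
C2: 4 σ bonds — 4 electron domains, sp3.
C3 has 4 σ bonds: steric number 4 → sp3.
C4 is sp2: 3 σ bonds, plus one π bond, 3 electron-density regions.
C5 (3 σ bonds, plus one π bond) has steric number 3: sp2.
C6: 4 σ bonds — 4 electron domains, sp3.
C7 is sp2: 3 σ bonds, plus one π bond, 3 electron-density regions.
C8 — 2 σ bonds, plus two π bonds. Steric number 2, so sp.
C9 has 3 σ bonds, plus one π bond: steric number 3 → sp2.

C1 sp3, C2 sp3, C3 sp3, C4 sp2, C5 sp2, C6 sp3, C7 sp2, C8 sp, C9 sp2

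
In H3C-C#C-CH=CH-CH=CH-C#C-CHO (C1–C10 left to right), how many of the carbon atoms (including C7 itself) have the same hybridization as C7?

C7 is sp2 (one π bond).
C1: sp3
C2: sp
C3: sp
C4: sp2 ✓
C5: sp2 ✓
C6: sp2 ✓
C7: sp2 ✓
C8: sp
C9: sp
C10: sp2 ✓
5 carbons are sp2.

5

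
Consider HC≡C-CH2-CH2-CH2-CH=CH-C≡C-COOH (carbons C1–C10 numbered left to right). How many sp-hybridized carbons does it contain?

4

C1: sp ✓
C2: sp ✓
C3: sp3
C4: sp3
C5: sp3
C6: sp2
C7: sp2
C8: sp ✓
C9: sp ✓
C10: sp2
C1, C2, C8, C9 → 4 sp carbons.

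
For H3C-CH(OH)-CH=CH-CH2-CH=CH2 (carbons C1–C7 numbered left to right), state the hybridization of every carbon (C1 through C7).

C1 sp3, C2 sp3, C3 sp2, C4 sp2, C5 sp3, C6 sp2, C7 sp2

C1: 4 σ bonds; 4 regions of electron density → sp3.
C2 is sp3: 4 σ bonds, 4 electron-density regions.
C3 carries 3 σ bonds, plus one π bond, giving a steric number of 3, so it is sp2.
C4 — 3 σ bonds, plus one π bond. Steric number 3, so sp2.
C5 is sp3: 4 σ bonds, 4 electron-density regions.
C6 (3 σ bonds, plus one π bond) has steric number 3: sp2.
C7 — 3 σ bonds, plus one π bond. Steric number 3, so sp2.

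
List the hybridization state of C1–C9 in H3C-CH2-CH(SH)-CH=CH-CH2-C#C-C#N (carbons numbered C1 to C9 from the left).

C1 sp3, C2 sp3, C3 sp3, C4 sp2, C5 sp2, C6 sp3, C7 sp, C8 sp, C9 sp

C1: 4 σ bonds — 4 electron domains, sp3.
C2 has 4 σ bonds: steric number 4 → sp3.
C3: 4 σ bonds; 4 regions of electron density → sp3.
C4 (3 σ bonds, plus one π bond) has steric number 3: sp2.
C5 is sp2: 3 σ bonds, plus one π bond, 3 electron-density regions.
C6 (4 σ bonds) has steric number 4: sp3.
C7: 2 σ bonds, plus two π bonds — 2 electron domains, sp.
C8 — 2 σ bonds, plus two π bonds. Steric number 2, so sp.
C9 — 2 σ bonds, plus two π bonds. Steric number 2, so sp.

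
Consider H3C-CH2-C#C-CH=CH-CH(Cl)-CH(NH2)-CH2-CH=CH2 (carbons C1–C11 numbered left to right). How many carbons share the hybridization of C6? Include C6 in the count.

C6 is sp2 (one π bond).
C1: sp3
C2: sp3
C3: sp
C4: sp
C5: sp2 ✓
C6: sp2 ✓
C7: sp3
C8: sp3
C9: sp3
C10: sp2 ✓
C11: sp2 ✓
4 carbons are sp2.

4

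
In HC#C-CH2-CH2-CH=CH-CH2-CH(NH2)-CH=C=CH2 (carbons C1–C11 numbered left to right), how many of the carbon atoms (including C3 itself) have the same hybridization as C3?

C3 is sp3 (only σ bonds).
C1: sp
C2: sp
C3: sp3 ✓
C4: sp3 ✓
C5: sp2
C6: sp2
C7: sp3 ✓
C8: sp3 ✓
C9: sp2
C10: sp
C11: sp2
4 carbons are sp3.

4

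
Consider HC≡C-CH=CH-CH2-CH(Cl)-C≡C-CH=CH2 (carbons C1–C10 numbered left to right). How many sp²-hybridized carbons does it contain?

C1: sp
C2: sp
C3: sp2 ✓
C4: sp2 ✓
C5: sp3
C6: sp3
C7: sp
C8: sp
C9: sp2 ✓
C10: sp2 ✓
C3, C4, C9, C10 → 4 sp2 carbons.

4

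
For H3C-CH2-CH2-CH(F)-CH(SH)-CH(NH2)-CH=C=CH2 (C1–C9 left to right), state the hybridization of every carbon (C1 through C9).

C1: 4 σ bonds; 4 regions of electron density → sp3.
C2 — 4 σ bonds. Steric number 4, so sp3.
C3 carries 4 σ bonds, giving a steric number of 4, so it is sp3.
C4: 4 σ bonds; 4 regions of electron density → sp3.
C5 carries 4 σ bonds, giving a steric number of 4, so it is sp3.
C6 is sp3: 4 σ bonds, 4 electron-density regions.
C7: 3 σ bonds, plus one π bond — 3 electron domains, sp2.
C8 carries 2 σ bonds, plus two π bonds, giving a steric number of 2, so it is sp.
C9 carries 3 σ bonds, plus one π bond, giving a steric number of 3, so it is sp2.

C1 sp3, C2 sp3, C3 sp3, C4 sp3, C5 sp3, C6 sp3, C7 sp2, C8 sp, C9 sp2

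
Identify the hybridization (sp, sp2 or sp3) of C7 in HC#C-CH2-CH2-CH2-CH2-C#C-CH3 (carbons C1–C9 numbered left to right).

sp

C7: 2 σ bonds, plus two π bonds; 2 regions of electron density → sp.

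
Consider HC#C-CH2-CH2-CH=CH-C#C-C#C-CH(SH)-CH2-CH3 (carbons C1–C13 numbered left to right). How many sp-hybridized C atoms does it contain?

C1: sp ✓
C2: sp ✓
C3: sp3
C4: sp3
C5: sp2
C6: sp2
C7: sp ✓
C8: sp ✓
C9: sp ✓
C10: sp ✓
C11: sp3
C12: sp3
C13: sp3
C1, C2, C7, C8, C9, C10 → 6 sp carbons.

6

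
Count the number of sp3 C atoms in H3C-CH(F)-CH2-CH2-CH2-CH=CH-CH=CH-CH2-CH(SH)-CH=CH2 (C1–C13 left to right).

7

C1: sp3 ✓
C2: sp3 ✓
C3: sp3 ✓
C4: sp3 ✓
C5: sp3 ✓
C6: sp2
C7: sp2
C8: sp2
C9: sp2
C10: sp3 ✓
C11: sp3 ✓
C12: sp2
C13: sp2
C1, C2, C3, C4, C5, C10, C11 → 7 sp3 carbons.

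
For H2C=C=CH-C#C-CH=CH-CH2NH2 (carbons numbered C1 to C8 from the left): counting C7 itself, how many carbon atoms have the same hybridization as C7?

C7 is sp2 (one π bond).
C1: sp2 ✓
C2: sp
C3: sp2 ✓
C4: sp
C5: sp
C6: sp2 ✓
C7: sp2 ✓
C8: sp3
4 carbons are sp2.

4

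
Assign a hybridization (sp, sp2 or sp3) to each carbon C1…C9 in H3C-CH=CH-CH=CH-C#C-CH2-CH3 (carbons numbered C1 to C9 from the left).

C1 carries 4 σ bonds, giving a steric number of 4, so it is sp3.
C2 carries 3 σ bonds, plus one π bond, giving a steric number of 3, so it is sp2.
C3: 3 σ bonds, plus one π bond — 3 electron domains, sp2.
C4 — 3 σ bonds, plus one π bond. Steric number 3, so sp2.
C5 — 3 σ bonds, plus one π bond. Steric number 3, so sp2.
C6 carries 2 σ bonds, plus two π bonds, giving a steric number of 2, so it is sp.
C7 has 2 σ bonds, plus two π bonds: steric number 2 → sp.
C8 (4 σ bonds) has steric number 4: sp3.
C9 (4 σ bonds) has steric number 4: sp3.

C1 sp3, C2 sp2, C3 sp2, C4 sp2, C5 sp2, C6 sp, C7 sp, C8 sp3, C9 sp3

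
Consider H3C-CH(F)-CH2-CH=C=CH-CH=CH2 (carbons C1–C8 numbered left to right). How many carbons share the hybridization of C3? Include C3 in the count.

3

C3 is sp3 (only σ bonds).
C1: sp3 ✓
C2: sp3 ✓
C3: sp3 ✓
C4: sp2
C5: sp
C6: sp2
C7: sp2
C8: sp2
3 carbons are sp3.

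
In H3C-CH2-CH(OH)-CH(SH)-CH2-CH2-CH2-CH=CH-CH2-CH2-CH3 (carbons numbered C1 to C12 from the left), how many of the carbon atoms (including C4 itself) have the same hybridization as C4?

C4 is sp3 (only σ bonds).
C1: sp3 ✓
C2: sp3 ✓
C3: sp3 ✓
C4: sp3 ✓
C5: sp3 ✓
C6: sp3 ✓
C7: sp3 ✓
C8: sp2
C9: sp2
C10: sp3 ✓
C11: sp3 ✓
C12: sp3 ✓
10 carbons are sp3.

10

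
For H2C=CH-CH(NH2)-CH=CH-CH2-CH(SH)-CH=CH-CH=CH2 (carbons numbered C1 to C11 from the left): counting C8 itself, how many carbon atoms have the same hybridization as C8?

8

C8 is sp2 (one π bond).
C1: sp2 ✓
C2: sp2 ✓
C3: sp3
C4: sp2 ✓
C5: sp2 ✓
C6: sp3
C7: sp3
C8: sp2 ✓
C9: sp2 ✓
C10: sp2 ✓
C11: sp2 ✓
8 carbons are sp2.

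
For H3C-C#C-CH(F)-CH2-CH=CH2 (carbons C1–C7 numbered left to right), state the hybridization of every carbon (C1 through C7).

C1 is sp3: 4 σ bonds, 4 electron-density regions.
C2: 2 σ bonds, plus two π bonds; 2 regions of electron density → sp.
C3 (2 σ bonds, plus two π bonds) has steric number 2: sp.
C4 is sp3: 4 σ bonds, 4 electron-density regions.
C5 has 4 σ bonds: steric number 4 → sp3.
C6 carries 3 σ bonds, plus one π bond, giving a steric number of 3, so it is sp2.
C7 (3 σ bonds, plus one π bond) has steric number 3: sp2.

C1 sp3, C2 sp, C3 sp, C4 sp3, C5 sp3, C6 sp2, C7 sp2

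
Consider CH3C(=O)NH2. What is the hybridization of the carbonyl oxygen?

sp2

The carbonyl oxygen: 1 σ bond and 2 lone pairs, plus one π bond — 3 electron domains, sp2.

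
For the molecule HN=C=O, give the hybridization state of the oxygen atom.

sp2

The oxygen atom has 1 σ bond and 2 lone pairs, plus one π bond: steric number 3 → sp2.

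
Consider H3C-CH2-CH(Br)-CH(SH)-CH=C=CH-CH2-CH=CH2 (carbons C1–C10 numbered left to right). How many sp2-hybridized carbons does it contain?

C1: sp3
C2: sp3
C3: sp3
C4: sp3
C5: sp2 ✓
C6: sp
C7: sp2 ✓
C8: sp3
C9: sp2 ✓
C10: sp2 ✓
C5, C7, C9, C10 → 4 sp2 carbons.

4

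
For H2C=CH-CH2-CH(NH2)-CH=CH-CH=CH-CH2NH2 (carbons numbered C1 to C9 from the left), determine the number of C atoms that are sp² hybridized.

C1: sp2 ✓
C2: sp2 ✓
C3: sp3
C4: sp3
C5: sp2 ✓
C6: sp2 ✓
C7: sp2 ✓
C8: sp2 ✓
C9: sp3
C1, C2, C5, C6, C7, C8 → 6 sp2 carbons.

6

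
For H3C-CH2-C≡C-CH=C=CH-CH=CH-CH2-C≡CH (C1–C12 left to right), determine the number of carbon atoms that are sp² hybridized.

4

C1: sp3
C2: sp3
C3: sp
C4: sp
C5: sp2 ✓
C6: sp
C7: sp2 ✓
C8: sp2 ✓
C9: sp2 ✓
C10: sp3
C11: sp
C12: sp
C5, C7, C8, C9 → 4 sp2 carbons.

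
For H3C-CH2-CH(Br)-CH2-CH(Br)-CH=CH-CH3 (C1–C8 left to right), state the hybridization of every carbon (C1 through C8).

C1 sp3, C2 sp3, C3 sp3, C4 sp3, C5 sp3, C6 sp2, C7 sp2, C8 sp3

C1 is sp3: 4 σ bonds, 4 electron-density regions.
C2: 4 σ bonds — 4 electron domains, sp3.
C3 carries 4 σ bonds, giving a steric number of 4, so it is sp3.
C4 (4 σ bonds) has steric number 4: sp3.
C5: 4 σ bonds — 4 electron domains, sp3.
C6 has 3 σ bonds, plus one π bond: steric number 3 → sp2.
C7 carries 3 σ bonds, plus one π bond, giving a steric number of 3, so it is sp2.
C8 — 4 σ bonds. Steric number 4, so sp3.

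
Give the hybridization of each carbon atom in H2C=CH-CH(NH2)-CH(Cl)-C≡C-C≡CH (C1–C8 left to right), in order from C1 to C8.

C1 sp2, C2 sp2, C3 sp3, C4 sp3, C5 sp, C6 sp, C7 sp, C8 sp

C1 carries 3 σ bonds, plus one π bond, giving a steric number of 3, so it is sp2.
C2: 3 σ bonds, plus one π bond; 3 regions of electron density → sp2.
C3 carries 4 σ bonds, giving a steric number of 4, so it is sp3.
C4 (4 σ bonds) has steric number 4: sp3.
C5 is sp: 2 σ bonds, plus two π bonds, 2 electron-density regions.
C6 has 2 σ bonds, plus two π bonds: steric number 2 → sp.
C7: 2 σ bonds, plus two π bonds — 2 electron domains, sp.
C8 has 2 σ bonds, plus two π bonds: steric number 2 → sp.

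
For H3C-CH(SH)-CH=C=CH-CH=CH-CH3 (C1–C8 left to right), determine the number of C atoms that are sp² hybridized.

C1: sp3
C2: sp3
C3: sp2 ✓
C4: sp
C5: sp2 ✓
C6: sp2 ✓
C7: sp2 ✓
C8: sp3
C3, C5, C6, C7 → 4 sp2 carbons.

4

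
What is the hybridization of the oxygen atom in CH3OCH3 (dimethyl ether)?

Two σ bonds + two lone pairs = steric number 4 → sp3.

sp^3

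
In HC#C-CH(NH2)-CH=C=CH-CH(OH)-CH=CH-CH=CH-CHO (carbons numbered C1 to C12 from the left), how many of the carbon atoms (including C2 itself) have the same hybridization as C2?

3

C2 is sp (two π bonds).
C1: sp ✓
C2: sp ✓
C3: sp3
C4: sp2
C5: sp ✓
C6: sp2
C7: sp3
C8: sp2
C9: sp2
C10: sp2
C11: sp2
C12: sp2
3 carbons are sp.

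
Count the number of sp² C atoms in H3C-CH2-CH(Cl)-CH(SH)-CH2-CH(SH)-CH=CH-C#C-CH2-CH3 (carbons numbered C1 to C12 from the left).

2

C1: sp3
C2: sp3
C3: sp3
C4: sp3
C5: sp3
C6: sp3
C7: sp2 ✓
C8: sp2 ✓
C9: sp
C10: sp
C11: sp3
C12: sp3
C7, C8 → 2 sp2 carbons.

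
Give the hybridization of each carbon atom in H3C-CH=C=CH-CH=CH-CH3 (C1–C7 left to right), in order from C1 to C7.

C1 sp3, C2 sp2, C3 sp, C4 sp2, C5 sp2, C6 sp2, C7 sp3

C1 has 4 σ bonds: steric number 4 → sp3.
C2: 3 σ bonds, plus one π bond — 3 electron domains, sp2.
C3 carries 2 σ bonds, plus two π bonds, giving a steric number of 2, so it is sp.
C4: 3 σ bonds, plus one π bond — 3 electron domains, sp2.
C5 has 3 σ bonds, plus one π bond: steric number 3 → sp2.
C6 is sp2: 3 σ bonds, plus one π bond, 3 electron-density regions.
C7 — 4 σ bonds. Steric number 4, so sp3.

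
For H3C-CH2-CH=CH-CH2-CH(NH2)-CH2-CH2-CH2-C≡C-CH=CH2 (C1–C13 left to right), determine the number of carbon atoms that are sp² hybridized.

C1: sp3
C2: sp3
C3: sp2 ✓
C4: sp2 ✓
C5: sp3
C6: sp3
C7: sp3
C8: sp3
C9: sp3
C10: sp
C11: sp
C12: sp2 ✓
C13: sp2 ✓
C3, C4, C12, C13 → 4 sp2 carbons.

4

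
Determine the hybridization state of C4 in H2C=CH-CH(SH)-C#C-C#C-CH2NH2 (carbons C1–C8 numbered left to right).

C4 is sp: 2 σ bonds, plus two π bonds, 2 electron-density regions.

sp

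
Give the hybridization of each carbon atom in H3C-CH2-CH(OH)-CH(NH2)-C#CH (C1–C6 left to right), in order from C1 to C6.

C1 sp3, C2 sp3, C3 sp3, C4 sp3, C5 sp, C6 sp

C1 is sp3: 4 σ bonds, 4 electron-density regions.
C2 is sp3: 4 σ bonds, 4 electron-density regions.
C3 (4 σ bonds) has steric number 4: sp3.
C4 carries 4 σ bonds, giving a steric number of 4, so it is sp3.
C5 has 2 σ bonds, plus two π bonds: steric number 2 → sp.
C6 has 2 σ bonds, plus two π bonds: steric number 2 → sp.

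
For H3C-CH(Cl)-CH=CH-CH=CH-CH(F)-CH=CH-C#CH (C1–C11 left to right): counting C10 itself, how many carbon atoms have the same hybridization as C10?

2

C10 is sp (two π bonds).
C1: sp3
C2: sp3
C3: sp2
C4: sp2
C5: sp2
C6: sp2
C7: sp3
C8: sp2
C9: sp2
C10: sp ✓
C11: sp ✓
2 carbons are sp.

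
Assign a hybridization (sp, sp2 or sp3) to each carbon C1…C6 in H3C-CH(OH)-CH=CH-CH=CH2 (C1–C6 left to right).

C1 sp3, C2 sp3, C3 sp2, C4 sp2, C5 sp2, C6 sp2

C1 has 4 σ bonds: steric number 4 → sp3.
C2 carries 4 σ bonds, giving a steric number of 4, so it is sp3.
C3: 3 σ bonds, plus one π bond; 3 regions of electron density → sp2.
C4 has 3 σ bonds, plus one π bond: steric number 3 → sp2.
C5 (3 σ bonds, plus one π bond) has steric number 3: sp2.
C6 is sp2: 3 σ bonds, plus one π bond, 3 electron-density regions.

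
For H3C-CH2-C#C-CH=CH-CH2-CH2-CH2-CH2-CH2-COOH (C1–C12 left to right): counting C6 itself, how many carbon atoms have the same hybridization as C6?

3

C6 is sp2 (one π bond).
C1: sp3
C2: sp3
C3: sp
C4: sp
C5: sp2 ✓
C6: sp2 ✓
C7: sp3
C8: sp3
C9: sp3
C10: sp3
C11: sp3
C12: sp2 ✓
3 carbons are sp2.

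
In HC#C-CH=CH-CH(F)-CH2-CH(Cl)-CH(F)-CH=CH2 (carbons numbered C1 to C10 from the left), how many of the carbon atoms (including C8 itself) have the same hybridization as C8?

4

C8 is sp3 (only σ bonds).
C1: sp
C2: sp
C3: sp2
C4: sp2
C5: sp3 ✓
C6: sp3 ✓
C7: sp3 ✓
C8: sp3 ✓
C9: sp2
C10: sp2
4 carbons are sp3.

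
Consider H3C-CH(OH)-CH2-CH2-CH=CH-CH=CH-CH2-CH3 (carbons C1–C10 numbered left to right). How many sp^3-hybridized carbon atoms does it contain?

6

C1: sp3 ✓
C2: sp3 ✓
C3: sp3 ✓
C4: sp3 ✓
C5: sp2
C6: sp2
C7: sp2
C8: sp2
C9: sp3 ✓
C10: sp3 ✓
C1, C2, C3, C4, C9, C10 → 6 sp3 carbons.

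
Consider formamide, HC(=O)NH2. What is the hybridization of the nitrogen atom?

Amide resonance delocalises the N lone pair; N is planar sp2.

sp2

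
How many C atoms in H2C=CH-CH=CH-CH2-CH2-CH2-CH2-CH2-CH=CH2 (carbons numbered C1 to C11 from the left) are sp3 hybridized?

C1: sp2
C2: sp2
C3: sp2
C4: sp2
C5: sp3 ✓
C6: sp3 ✓
C7: sp3 ✓
C8: sp3 ✓
C9: sp3 ✓
C10: sp2
C11: sp2
C5, C6, C7, C8, C9 → 5 sp3 carbons.

5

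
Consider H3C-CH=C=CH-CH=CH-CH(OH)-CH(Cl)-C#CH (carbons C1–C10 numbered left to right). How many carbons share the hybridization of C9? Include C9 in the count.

C9 is sp (two π bonds).
C1: sp3
C2: sp2
C3: sp ✓
C4: sp2
C5: sp2
C6: sp2
C7: sp3
C8: sp3
C9: sp ✓
C10: sp ✓
3 carbons are sp.

3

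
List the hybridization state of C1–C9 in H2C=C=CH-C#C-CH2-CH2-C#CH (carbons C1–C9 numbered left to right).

C1 sp2, C2 sp, C3 sp2, C4 sp, C5 sp, C6 sp3, C7 sp3, C8 sp, C9 sp

C1 carries 3 σ bonds, plus one π bond, giving a steric number of 3, so it is sp2.
C2: 2 σ bonds, plus two π bonds — 2 electron domains, sp.
C3 carries 3 σ bonds, plus one π bond, giving a steric number of 3, so it is sp2.
C4 has 2 σ bonds, plus two π bonds: steric number 2 → sp.
C5 carries 2 σ bonds, plus two π bonds, giving a steric number of 2, so it is sp.
C6 (4 σ bonds) has steric number 4: sp3.
C7 is sp3: 4 σ bonds, 4 electron-density regions.
C8 is sp: 2 σ bonds, plus two π bonds, 2 electron-density regions.
C9 has 2 σ bonds, plus two π bonds: steric number 2 → sp.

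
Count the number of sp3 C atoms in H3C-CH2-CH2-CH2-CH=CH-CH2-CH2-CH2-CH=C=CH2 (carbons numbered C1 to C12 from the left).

7

C1: sp3 ✓
C2: sp3 ✓
C3: sp3 ✓
C4: sp3 ✓
C5: sp2
C6: sp2
C7: sp3 ✓
C8: sp3 ✓
C9: sp3 ✓
C10: sp2
C11: sp
C12: sp2
C1, C2, C3, C4, C7, C8, C9 → 7 sp3 carbons.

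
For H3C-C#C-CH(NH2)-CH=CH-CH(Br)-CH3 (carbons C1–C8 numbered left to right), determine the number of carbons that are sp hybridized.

2

C1: sp3
C2: sp ✓
C3: sp ✓
C4: sp3
C5: sp2
C6: sp2
C7: sp3
C8: sp3
C2, C3 → 2 sp carbons.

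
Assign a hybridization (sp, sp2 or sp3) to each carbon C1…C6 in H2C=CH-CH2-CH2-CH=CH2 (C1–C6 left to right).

C1 (3 σ bonds, plus one π bond) has steric number 3: sp2.
C2: 3 σ bonds, plus one π bond — 3 electron domains, sp2.
C3: 4 σ bonds — 4 electron domains, sp3.
C4 is sp3: 4 σ bonds, 4 electron-density regions.
C5: 3 σ bonds, plus one π bond; 3 regions of electron density → sp2.
C6 is sp2: 3 σ bonds, plus one π bond, 3 electron-density regions.

C1 sp2, C2 sp2, C3 sp3, C4 sp3, C5 sp2, C6 sp2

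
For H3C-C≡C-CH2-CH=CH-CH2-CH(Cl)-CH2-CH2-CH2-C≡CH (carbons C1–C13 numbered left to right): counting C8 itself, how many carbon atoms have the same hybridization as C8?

C8 is sp3 (only σ bonds).
C1: sp3 ✓
C2: sp
C3: sp
C4: sp3 ✓
C5: sp2
C6: sp2
C7: sp3 ✓
C8: sp3 ✓
C9: sp3 ✓
C10: sp3 ✓
C11: sp3 ✓
C12: sp
C13: sp
7 carbons are sp3.

7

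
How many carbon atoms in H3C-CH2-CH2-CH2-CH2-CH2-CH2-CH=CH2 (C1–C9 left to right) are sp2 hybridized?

C1: sp3
C2: sp3
C3: sp3
C4: sp3
C5: sp3
C6: sp3
C7: sp3
C8: sp2 ✓
C9: sp2 ✓
C8, C9 → 2 sp2 carbons.

2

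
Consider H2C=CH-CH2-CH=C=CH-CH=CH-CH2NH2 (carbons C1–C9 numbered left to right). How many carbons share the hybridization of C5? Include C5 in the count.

1

C5 is sp (two π bonds).
C1: sp2
C2: sp2
C3: sp3
C4: sp2
C5: sp ✓
C6: sp2
C7: sp2
C8: sp2
C9: sp3
1 carbon is sp.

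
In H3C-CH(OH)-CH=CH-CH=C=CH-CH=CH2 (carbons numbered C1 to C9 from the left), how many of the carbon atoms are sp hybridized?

1

C1: sp3
C2: sp3
C3: sp2
C4: sp2
C5: sp2
C6: sp ✓
C7: sp2
C8: sp2
C9: sp2
C6 → 1 sp carbon.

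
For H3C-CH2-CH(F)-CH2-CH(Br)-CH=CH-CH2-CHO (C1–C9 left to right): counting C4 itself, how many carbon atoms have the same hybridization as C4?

6

C4 is sp3 (only σ bonds).
C1: sp3 ✓
C2: sp3 ✓
C3: sp3 ✓
C4: sp3 ✓
C5: sp3 ✓
C6: sp2
C7: sp2
C8: sp3 ✓
C9: sp2
6 carbons are sp3.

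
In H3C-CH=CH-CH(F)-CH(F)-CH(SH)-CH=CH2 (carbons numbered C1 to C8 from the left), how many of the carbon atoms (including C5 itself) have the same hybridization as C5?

4

C5 is sp3 (only σ bonds).
C1: sp3 ✓
C2: sp2
C3: sp2
C4: sp3 ✓
C5: sp3 ✓
C6: sp3 ✓
C7: sp2
C8: sp2
4 carbons are sp3.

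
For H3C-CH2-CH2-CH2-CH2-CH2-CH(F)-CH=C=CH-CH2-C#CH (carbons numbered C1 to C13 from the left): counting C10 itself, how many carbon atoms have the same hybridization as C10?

C10 is sp2 (one π bond).
C1: sp3
C2: sp3
C3: sp3
C4: sp3
C5: sp3
C6: sp3
C7: sp3
C8: sp2 ✓
C9: sp
C10: sp2 ✓
C11: sp3
C12: sp
C13: sp
2 carbons are sp2.

2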